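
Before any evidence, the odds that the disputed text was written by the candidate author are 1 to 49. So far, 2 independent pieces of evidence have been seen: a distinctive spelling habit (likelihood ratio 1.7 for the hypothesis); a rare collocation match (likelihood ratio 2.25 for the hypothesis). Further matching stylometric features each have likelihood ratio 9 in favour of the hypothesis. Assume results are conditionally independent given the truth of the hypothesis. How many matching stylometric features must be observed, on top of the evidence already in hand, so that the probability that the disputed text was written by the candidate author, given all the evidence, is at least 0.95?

3

Prior odds = 1/49.
Combined Bayes factor of the evidence already in hand = 1.7 × 2.25 = 3.825.
Odds after that evidence = (1/49) × 3.825 = 153/1960.
Target odds = 0.95/0.05 = 19.
Need 9ⁿ ≥ 19 ÷ (153/1960) = 37240/153.
9² = 81 falls short of 37240/153 but 9³ = 729 reaches it, so n = 3.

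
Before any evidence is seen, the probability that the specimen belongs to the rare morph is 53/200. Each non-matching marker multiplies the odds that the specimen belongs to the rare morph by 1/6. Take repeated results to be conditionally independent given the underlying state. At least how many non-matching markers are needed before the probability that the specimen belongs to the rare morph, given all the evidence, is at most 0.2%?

Prior odds = 0.265/0.735 = 53/147.
Likelihood ratio per non-matching marker = 1/6.
Target odds: 0.002 ÷ 0.998 = 1/499.
Require (1/6)ⁿ ≤ 1/499 ÷ (53/147) = 147/26447.
(1/6)² = 1/36 is still above 147/26447 but (1/6)³ = 1/216 is at or below it, so n = 3.

3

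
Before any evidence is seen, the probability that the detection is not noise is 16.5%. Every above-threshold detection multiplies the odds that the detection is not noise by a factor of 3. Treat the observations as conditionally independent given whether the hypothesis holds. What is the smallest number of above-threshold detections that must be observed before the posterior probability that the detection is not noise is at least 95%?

5

Prior odds: 0.165 ÷ 0.835 = 33/167.
Likelihood ratio per above-threshold detection = 3.
Target odds: 0.95 ÷ 0.05 = 19.
Require 3ⁿ ≥ 19 ÷ (33/167) = 3173/33.
3⁴ = 81 falls short of 3173/33 but 3⁵ = 243 reaches it, so n = 5.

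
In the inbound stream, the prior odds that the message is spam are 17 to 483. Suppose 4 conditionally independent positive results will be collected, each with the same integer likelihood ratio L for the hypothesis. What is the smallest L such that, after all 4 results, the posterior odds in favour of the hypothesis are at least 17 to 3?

Prior odds = 17/483.
Target odds = 17/3.
Need L⁴ ≥ 17/3 ÷ (17/483) = 161.
3⁴ = 81 < 161 ≤ 256 = 4⁴, so L = 4.

4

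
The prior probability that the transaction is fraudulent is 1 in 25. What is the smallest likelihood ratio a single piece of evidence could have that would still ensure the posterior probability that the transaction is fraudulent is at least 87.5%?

168

Prior odds = 0.04/0.96 = 1/24.
Target odds = 0.875/0.125 = 7.
Required Bayes factor = 7 ÷ (1/24) = 168.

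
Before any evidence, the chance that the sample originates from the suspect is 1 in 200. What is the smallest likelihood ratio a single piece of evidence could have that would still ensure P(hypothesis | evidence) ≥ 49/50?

9751

Prior odds = 0.005/0.995 = 1/199.
Target odds = 0.98/0.02 = 49.
Required Bayes factor = 49 ÷ (1/199) = 9751.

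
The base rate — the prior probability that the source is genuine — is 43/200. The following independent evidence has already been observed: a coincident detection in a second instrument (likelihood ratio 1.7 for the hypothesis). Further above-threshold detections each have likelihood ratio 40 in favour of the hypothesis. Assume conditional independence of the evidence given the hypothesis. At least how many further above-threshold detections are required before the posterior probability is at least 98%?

Prior odds = 0.215/0.785 = 43/157.
Bayes factor of the evidence already in hand = 1.7.
Odds after that evidence = (43/157) × 1.7 = 731/1570.
Target odds = 0.98/0.02 = 49.
Need 40ⁿ ≥ 49 ÷ (731/1570) = 76930/731.
40¹ = 40 falls short of 76930/731 but 40² = 1600 reaches it, so n = 2.

2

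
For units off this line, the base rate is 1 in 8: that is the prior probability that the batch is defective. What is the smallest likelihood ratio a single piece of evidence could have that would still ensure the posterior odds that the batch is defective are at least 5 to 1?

35

Prior odds = 0.125/0.875 = 1/7.
Target odds = 5.
Required Bayes factor = 5 ÷ (1/7) = 35.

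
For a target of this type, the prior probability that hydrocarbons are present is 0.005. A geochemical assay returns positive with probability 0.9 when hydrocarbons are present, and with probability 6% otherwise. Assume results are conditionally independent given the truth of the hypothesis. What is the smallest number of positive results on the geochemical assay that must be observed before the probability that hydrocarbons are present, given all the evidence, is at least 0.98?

4

Prior odds = 0.005/0.995 = 1/199.
Likelihood ratio of a positive result = 0.9/0.06 = 15.
Target odds: 0.98 ÷ 0.02 = 49.
Need (1/199) × 15ⁿ ≥ 49, i.e. 15ⁿ ≥ 9751.
15³ = 3375 falls short of 9751 but 15⁴ = 50625 reaches it, so n = 4.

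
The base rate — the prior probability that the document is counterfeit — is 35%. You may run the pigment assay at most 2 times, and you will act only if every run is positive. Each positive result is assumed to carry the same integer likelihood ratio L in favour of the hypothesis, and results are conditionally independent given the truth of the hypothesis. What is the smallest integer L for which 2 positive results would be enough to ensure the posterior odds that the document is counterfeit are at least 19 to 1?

Prior odds = 0.35/0.65 = 7/13.
Target odds = 19.
Need L² ≥ 19 ÷ (7/13) = 247/7.
5² = 25 < 247/7 ≤ 36 = 6², so L = 6.

6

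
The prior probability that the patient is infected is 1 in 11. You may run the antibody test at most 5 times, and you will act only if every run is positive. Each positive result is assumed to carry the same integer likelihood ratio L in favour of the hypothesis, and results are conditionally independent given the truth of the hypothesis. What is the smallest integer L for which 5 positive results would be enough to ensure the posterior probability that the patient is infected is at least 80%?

Prior odds = (1/11)/(10/11) = 0.1.
Target odds = 0.8/0.2 = 4.
Need L⁵ ≥ 4 ÷ 0.1 = 40.
2⁵ = 32 < 40 ≤ 243 = 3⁵, so L = 3.

3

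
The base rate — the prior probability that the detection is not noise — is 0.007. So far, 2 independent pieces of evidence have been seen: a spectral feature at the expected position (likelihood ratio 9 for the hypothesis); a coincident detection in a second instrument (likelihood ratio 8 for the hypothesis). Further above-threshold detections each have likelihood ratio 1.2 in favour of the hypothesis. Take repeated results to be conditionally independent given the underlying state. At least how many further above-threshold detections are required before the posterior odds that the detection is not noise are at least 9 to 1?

16

Prior odds = 0.007/0.993 = 7/993.
Combined Bayes factor of the evidence already in hand = 9 × 8 = 72.
Odds after that evidence = (7/993) × 72 = 168/331.
Target odds = 9.
Need 1.2ⁿ ≥ 9 ÷ (168/331) = 993/56.
1.2¹⁵ ≈15.407 falls short of 993/56 but 1.2¹⁶ ≈18.4884 reaches it, so n = 16.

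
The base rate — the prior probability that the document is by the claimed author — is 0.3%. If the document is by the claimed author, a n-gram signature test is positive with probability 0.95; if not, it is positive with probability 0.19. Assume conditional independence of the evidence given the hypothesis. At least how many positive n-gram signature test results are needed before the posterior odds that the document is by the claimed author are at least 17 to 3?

Prior odds = 0.003/0.997 = 3/997.
Likelihood ratio of a positive = 0.95/0.19 = 5.
Target odds = 17/3.
Need (3/997) × 5ⁿ ≥ 17/3, i.e. 5ⁿ ≥ 16949/9.
5⁴ = 625 falls short of 16949/9 but 5⁵ = 3125 reaches it, so n = 5.

5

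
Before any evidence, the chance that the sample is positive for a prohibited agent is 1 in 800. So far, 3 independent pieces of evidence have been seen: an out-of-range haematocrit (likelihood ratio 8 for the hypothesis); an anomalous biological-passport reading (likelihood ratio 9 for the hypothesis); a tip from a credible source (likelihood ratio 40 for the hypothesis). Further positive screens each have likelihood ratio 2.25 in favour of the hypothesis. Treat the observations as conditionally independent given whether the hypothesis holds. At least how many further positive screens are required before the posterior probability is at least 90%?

Prior odds = 0.00125/0.99875 = 1/799.
Combined Bayes factor of the evidence already in hand = 8 × 9 × 40 = 2880.
Odds after that evidence = (1/799) × 2880 = 2880/799.
Target odds = 0.9/0.1 = 9.
Need 2.25ⁿ ≥ 9 ÷ (2880/799) = 2.496875.
2.25¹ = 2.25 falls short of 2.496875 but 2.25² = 5.0625 reaches it, so n = 2.

2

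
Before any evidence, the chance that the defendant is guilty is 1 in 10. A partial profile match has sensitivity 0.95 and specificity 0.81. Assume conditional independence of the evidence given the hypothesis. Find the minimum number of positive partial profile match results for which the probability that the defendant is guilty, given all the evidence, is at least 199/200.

5

Prior odds = 0.1/0.9 = 1/9.
False-positive rate = 1 − 0.81 = 0.19; likelihood ratio of a positive = 0.95/0.19 = 5.
Target posterior odds = 0.995/0.005 = 199.
Require 5ⁿ ≥ 199 ÷ (1/9) = 1791.
5⁴ = 625 falls short of 1791 but 5⁵ = 3125 reaches it, so n = 5.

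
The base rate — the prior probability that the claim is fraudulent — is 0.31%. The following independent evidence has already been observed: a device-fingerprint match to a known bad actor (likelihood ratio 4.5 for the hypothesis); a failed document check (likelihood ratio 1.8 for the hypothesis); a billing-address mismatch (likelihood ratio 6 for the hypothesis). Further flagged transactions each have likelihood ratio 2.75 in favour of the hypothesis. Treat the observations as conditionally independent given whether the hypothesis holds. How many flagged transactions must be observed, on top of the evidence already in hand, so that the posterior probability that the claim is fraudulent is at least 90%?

Prior odds = 0.0031/0.9969 = 31/9969.
Combined Bayes factor of the evidence already in hand = 4.5 × 1.8 × 6 = 48.6.
Odds after that evidence = (31/9969) × 48.6 = 2511/16615.
Target odds = 0.9/0.1 = 9.
Need 2.75ⁿ ≥ 9 ÷ (2511/16615) = 16615/279.
2.75⁴ = 57.19140625 falls short of 16615/279 but 2.75⁵ = 161051/1024 reaches it, so n = 5.

5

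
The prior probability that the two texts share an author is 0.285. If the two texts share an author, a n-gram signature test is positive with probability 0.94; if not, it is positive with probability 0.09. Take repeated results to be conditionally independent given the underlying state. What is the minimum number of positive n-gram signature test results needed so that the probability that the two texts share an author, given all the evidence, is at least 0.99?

Prior odds: 0.285 ÷ 0.715 = 57/143.
Likelihood ratio of a positive = 0.94/0.09 = 94/9.
Target posterior odds = 0.99/0.01 = 99.
Require (94/9)ⁿ ≥ 99 ÷ (57/143) = 4719/19.
(94/9)² = 8836/81 falls short of 4719/19 but (94/9)³ = 830584/729 reaches it, so n = 3.

3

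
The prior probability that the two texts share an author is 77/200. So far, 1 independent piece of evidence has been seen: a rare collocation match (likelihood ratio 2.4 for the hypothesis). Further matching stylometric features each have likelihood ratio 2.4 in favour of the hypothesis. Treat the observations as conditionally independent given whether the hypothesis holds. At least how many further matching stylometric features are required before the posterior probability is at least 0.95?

Prior odds = 0.385/0.615 = 77/123.
Bayes factor of the evidence already in hand = 2.4.
Odds after that evidence = (77/123) × 2.4 = 308/205.
Target odds = 0.95/0.05 = 19.
Need 2.4ⁿ ≥ 19 ÷ (308/205) = 3895/308.
2.4² = 5.76 falls short of 3895/308 but 2.4³ = 13.824 reaches it, so n = 3.

3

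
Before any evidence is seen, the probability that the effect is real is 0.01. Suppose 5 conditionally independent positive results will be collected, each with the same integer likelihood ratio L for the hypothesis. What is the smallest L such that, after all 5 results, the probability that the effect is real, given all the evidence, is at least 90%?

4

Prior odds = 0.01/0.99 = 1/99.
Target odds = 0.9/0.1 = 9.
Need L⁵ ≥ 9 ÷ (1/99) = 891.
3⁵ = 243 < 891 ≤ 1024 = 4⁵, so L = 4.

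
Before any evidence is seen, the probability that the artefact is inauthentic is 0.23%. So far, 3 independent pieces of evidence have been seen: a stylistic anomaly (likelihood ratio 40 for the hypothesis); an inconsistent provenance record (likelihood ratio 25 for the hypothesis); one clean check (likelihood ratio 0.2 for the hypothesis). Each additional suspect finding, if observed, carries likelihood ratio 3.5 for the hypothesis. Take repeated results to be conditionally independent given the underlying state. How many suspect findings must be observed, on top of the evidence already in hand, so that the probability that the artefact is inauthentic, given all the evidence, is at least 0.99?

Prior odds = 0.0023/0.9977 = 23/9977.
Combined Bayes factor of the evidence already in hand = 40 × 25 × 0.2 = 200.
Odds after that evidence = (23/9977) × 200 = 4600/9977.
Target odds = 0.99/0.01 = 99.
Need 3.5ⁿ ≥ 99 ÷ (4600/9977) = 987723/4600.
3.5⁴ = 150.0625 falls short of 987723/4600 but 3.5⁵ = 525.21875 reaches it, so n = 5.

5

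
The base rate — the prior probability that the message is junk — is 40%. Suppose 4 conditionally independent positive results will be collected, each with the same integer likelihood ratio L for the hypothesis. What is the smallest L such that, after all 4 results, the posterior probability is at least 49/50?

Prior odds = 0.4/0.6 = 2/3.
Target odds = 0.98/0.02 = 49.
Need L⁴ ≥ 49 ÷ (2/3) = 73.5.
2⁴ = 16 < 73.5 ≤ 81 = 3⁴, so L = 3.

3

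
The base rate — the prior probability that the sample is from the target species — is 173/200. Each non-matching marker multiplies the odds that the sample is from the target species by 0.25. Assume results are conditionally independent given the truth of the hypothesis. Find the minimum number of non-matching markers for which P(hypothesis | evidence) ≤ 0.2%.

6

Prior odds: 0.865 ÷ 0.135 = 173/27.
Likelihood ratio per non-matching marker = 0.25.
Target posterior odds = 0.002/0.998 = 1/499.
Require 0.25ⁿ ≤ 1/499 ÷ (173/27) = 27/86327.
0.25⁵ = 1/1024 is still above 27/86327 but 0.25⁶ = 1/4096 is at or below it, so n = 6.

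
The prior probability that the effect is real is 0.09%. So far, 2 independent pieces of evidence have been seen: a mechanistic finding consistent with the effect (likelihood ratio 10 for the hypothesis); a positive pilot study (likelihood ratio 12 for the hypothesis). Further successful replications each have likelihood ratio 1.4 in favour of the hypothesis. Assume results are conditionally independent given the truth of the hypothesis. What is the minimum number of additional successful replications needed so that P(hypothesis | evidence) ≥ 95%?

16

Prior odds = 0.0009/0.9991 = 9/9991.
Combined Bayes factor of the evidence already in hand = 10 × 12 = 120.
Odds after that evidence = (9/9991) × 120 = 1080/9991.
Target odds = 0.95/0.05 = 19.
Need 1.4ⁿ ≥ 19 ÷ (1080/9991) = 189829/1080.
1.4¹⁵ ≈155.568 falls short of 189829/1080 but 1.4¹⁶ ≈217.795 reaches it, so n = 16.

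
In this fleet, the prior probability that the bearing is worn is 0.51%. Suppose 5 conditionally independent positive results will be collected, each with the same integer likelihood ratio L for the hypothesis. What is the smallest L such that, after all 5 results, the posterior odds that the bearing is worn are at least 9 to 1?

Prior odds = 0.0051/0.9949 = 51/9949.
Target odds = 9.
Need L⁵ ≥ 9 ÷ (51/9949) = 29847/17.
4⁵ = 1024 < 29847/17 ≤ 3125 = 5⁵, so L = 5.

5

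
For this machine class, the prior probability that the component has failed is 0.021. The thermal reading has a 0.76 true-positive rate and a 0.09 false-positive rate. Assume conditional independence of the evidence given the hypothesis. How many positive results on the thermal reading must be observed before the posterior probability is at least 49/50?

4

Prior odds = 0.021/0.979 = 21/979.
Likelihood ratio of a positive result = 0.76/0.09 = 76/9.
Target posterior odds = 0.98/0.02 = 49.
Require (76/9)ⁿ ≥ 49 ÷ (21/979) = 6853/3.
(76/9)³ = 438976/729 falls short of 6853/3 but (76/9)⁴ = 33362176/6561 reaches it, so n = 4.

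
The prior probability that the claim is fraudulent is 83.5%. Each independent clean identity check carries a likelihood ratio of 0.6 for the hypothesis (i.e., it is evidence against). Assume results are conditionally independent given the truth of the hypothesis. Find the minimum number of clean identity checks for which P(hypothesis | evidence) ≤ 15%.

7

Prior odds: 0.835 ÷ 0.165 = 167/33.
Likelihood ratio per clean identity check = 0.6.
Target posterior odds = 0.15/0.85 = 3/17.
Require 0.6ⁿ ≤ 3/17 ÷ (167/33) = 99/2839.
0.6⁶ = 729/15625 is still above 99/2839 but 0.6⁷ = 2187/78125 is at or below it, so n = 7.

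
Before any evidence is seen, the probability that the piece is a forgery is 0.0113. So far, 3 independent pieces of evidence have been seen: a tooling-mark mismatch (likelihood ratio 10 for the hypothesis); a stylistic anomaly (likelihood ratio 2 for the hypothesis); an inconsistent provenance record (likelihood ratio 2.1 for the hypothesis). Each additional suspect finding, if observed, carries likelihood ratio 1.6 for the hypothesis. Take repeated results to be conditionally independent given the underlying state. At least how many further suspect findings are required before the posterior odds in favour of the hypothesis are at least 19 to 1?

8

Prior odds = 0.0113/0.9887 = 113/9887.
Combined Bayes factor of the evidence already in hand = 10 × 2 × 2.1 = 42.
Odds after that evidence = (113/9887) × 42 = 4746/9887.
Target odds = 19.
Need 1.6ⁿ ≥ 19 ÷ (4746/9887) = 187853/4746.
1.6⁷ = 2097152/78125 falls short of 187853/4746 but 1.6⁸ = 16777216/390625 reaches it, so n = 8.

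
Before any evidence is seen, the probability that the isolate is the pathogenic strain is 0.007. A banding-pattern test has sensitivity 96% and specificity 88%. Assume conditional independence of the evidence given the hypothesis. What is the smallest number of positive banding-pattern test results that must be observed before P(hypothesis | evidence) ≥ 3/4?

Prior odds: 0.007 ÷ 0.993 = 7/993.
False-positive rate = 1 − 0.88 = 0.12; likelihood ratio of a positive = 0.96/0.12 = 8.
Target odds: 0.75 ÷ 0.25 = 3.
Require 8ⁿ ≥ 3 ÷ (7/993) = 2979/7.
8² = 64 falls short of 2979/7 but 8³ = 512 reaches it, so n = 3.

3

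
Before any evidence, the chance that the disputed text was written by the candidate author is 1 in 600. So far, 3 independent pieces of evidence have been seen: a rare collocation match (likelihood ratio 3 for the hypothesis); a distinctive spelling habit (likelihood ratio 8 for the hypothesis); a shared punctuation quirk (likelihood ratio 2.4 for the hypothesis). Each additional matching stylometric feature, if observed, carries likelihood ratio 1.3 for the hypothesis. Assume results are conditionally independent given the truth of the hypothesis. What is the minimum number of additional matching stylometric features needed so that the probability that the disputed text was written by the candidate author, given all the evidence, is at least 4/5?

15

Prior odds = (1/600)/(599/600) = 1/599.
Combined Bayes factor of the evidence already in hand = 3 × 8 × 2.4 = 57.6.
Odds after that evidence = (1/599) × 57.6 = 288/2995.
Target odds = 0.8/0.2 = 4.
Need 1.3ⁿ ≥ 4 ÷ (288/2995) = 2995/72.
1.3¹⁴ ≈39.3738 falls short of 2995/72 but 1.3¹⁵ ≈51.1859 reaches it, so n = 15.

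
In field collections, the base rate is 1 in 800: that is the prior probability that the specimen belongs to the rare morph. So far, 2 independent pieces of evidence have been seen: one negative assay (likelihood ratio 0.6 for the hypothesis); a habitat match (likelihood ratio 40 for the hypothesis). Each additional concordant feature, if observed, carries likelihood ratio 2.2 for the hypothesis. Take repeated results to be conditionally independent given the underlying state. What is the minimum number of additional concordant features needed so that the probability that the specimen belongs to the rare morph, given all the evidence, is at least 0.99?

11

Prior odds = 0.00125/0.99875 = 1/799.
Combined Bayes factor of the evidence already in hand = 0.6 × 40 = 24.
Odds after that evidence = (1/799) × 24 = 24/799.
Target odds = 0.99/0.01 = 99.
Need 2.2ⁿ ≥ 99 ÷ (24/799) = 3295.875.
2.2¹⁰ ≈2655.99 falls short of 3295.875 but 2.2¹¹ ≈5843.18 reaches it, so n = 11.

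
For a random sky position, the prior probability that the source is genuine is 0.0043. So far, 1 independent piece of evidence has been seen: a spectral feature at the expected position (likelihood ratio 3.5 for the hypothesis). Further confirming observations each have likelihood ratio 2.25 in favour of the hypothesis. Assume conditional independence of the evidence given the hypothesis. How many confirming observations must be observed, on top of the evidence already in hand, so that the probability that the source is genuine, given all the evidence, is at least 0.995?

Prior odds = 0.0043/0.9957 = 43/9957.
Bayes factor of the evidence already in hand = 3.5.
Odds after that evidence = (43/9957) × 3.5 = 301/19914.
Target odds = 0.995/0.005 = 199.
Need 2.25ⁿ ≥ 199 ÷ (301/19914) = 3962886/301.
2.25¹¹ ≈7481.83 falls short of 3962886/301 but 2.25¹² ≈16834.1 reaches it, so n = 12.

12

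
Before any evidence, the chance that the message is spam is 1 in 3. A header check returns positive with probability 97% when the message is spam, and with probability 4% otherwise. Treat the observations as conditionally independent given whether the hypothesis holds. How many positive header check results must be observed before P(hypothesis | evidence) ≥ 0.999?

Prior odds = (1/3)/(2/3) = 0.5.
Likelihood ratio of a positive result = 0.97/0.04 = 24.25.
Target odds: 0.999 ÷ 0.001 = 999.
Require 24.25ⁿ ≥ 999 ÷ 0.5 = 1998.
24.25² = 588.0625 falls short of 1998 but 24.25³ = 912673/64 reaches it, so n = 3.

3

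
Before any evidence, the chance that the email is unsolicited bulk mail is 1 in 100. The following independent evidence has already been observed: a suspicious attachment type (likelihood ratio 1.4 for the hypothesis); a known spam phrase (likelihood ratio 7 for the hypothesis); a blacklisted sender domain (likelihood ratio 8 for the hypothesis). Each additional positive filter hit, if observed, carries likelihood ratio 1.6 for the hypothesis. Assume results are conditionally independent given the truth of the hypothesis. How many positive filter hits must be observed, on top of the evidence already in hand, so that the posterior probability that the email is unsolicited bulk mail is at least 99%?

11

Prior odds = 0.01/0.99 = 1/99.
Combined Bayes factor of the evidence already in hand = 1.4 × 7 × 8 = 78.4.
Odds after that evidence = (1/99) × 78.4 = 392/495.
Target odds = 0.99/0.01 = 99.
Need 1.6ⁿ ≥ 99 ÷ (392/495) = 49005/392.
1.6¹⁰ ≈109.951 falls short of 49005/392 but 1.6¹¹ ≈175.922 reaches it, so n = 11.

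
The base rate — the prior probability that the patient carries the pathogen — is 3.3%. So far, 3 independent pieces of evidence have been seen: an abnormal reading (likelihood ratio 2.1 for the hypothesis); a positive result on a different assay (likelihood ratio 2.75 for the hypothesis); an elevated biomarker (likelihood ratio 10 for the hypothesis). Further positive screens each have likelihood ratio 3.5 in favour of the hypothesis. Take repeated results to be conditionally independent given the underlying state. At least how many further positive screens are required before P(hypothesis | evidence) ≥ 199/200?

4

Prior odds = 0.033/0.967 = 33/967.
Combined Bayes factor of the evidence already in hand = 2.1 × 2.75 × 10 = 57.75.
Odds after that evidence = (33/967) × 57.75 = 7623/3868.
Target odds = 0.995/0.005 = 199.
Need 3.5ⁿ ≥ 199 ÷ (7623/3868) = 769732/7623.
3.5³ = 42.875 falls short of 769732/7623 but 3.5⁴ = 150.0625 reaches it, so n = 4.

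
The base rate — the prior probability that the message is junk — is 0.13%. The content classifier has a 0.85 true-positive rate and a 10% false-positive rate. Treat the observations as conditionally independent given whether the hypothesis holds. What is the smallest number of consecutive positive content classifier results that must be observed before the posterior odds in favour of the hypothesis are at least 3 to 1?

4

Prior odds = 0.0013/0.9987 = 13/9987.
Likelihood ratio of a positive result = 0.85/0.1 = 8.5.
Target odds = 3.
Need (13/9987) × 8.5ⁿ ≥ 3, i.e. 8.5ⁿ ≥ 29961/13.
8.5³ = 614.125 falls short of 29961/13 but 8.5⁴ = 5220.0625 reaches it, so n = 4.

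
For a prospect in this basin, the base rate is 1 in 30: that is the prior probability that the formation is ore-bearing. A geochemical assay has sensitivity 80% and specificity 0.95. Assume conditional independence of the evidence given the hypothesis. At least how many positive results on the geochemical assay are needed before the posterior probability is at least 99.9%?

Prior odds: (1/30) ÷ (29/30) = 1/29.
False-positive rate = 1 − 0.95 = 0.05; likelihood ratio of a positive = 0.8/0.05 = 16.
Target odds: 0.999 ÷ 0.001 = 999.
Need (1/29) × 16ⁿ ≥ 999, i.e. 16ⁿ ≥ 28971.
16³ = 4096 falls short of 28971 but 16⁴ = 65536 reaches it, so n = 4.

4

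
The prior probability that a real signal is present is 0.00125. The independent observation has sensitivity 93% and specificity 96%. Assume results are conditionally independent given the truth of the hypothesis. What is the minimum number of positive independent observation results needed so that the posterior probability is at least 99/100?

4

Prior odds: 0.00125 ÷ 0.99875 = 1/799.
False-positive rate = 1 − 0.96 = 0.04; likelihood ratio of a positive = 0.93/0.04 = 23.25.
Target posterior odds = 0.99/0.01 = 99.
Require 23.25ⁿ ≥ 99 ÷ (1/799) = 79101.
23.25³ = 804357/64 falls short of 79101 but 23.25⁴ = 74805201/256 reaches it, so n = 4.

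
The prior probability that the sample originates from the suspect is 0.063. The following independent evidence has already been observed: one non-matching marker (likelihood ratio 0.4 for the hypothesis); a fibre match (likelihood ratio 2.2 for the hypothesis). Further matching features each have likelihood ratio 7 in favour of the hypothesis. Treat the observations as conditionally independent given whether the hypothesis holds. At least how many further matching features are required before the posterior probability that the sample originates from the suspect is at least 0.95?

Prior odds = 0.063/0.937 = 63/937.
Combined Bayes factor of the evidence already in hand = 0.4 × 2.2 = 0.88.
Odds after that evidence = (63/937) × 0.88 = 1386/23425.
Target odds = 0.95/0.05 = 19.
Need 7ⁿ ≥ 19 ÷ (1386/23425) = 445075/1386.
7² = 49 falls short of 445075/1386 but 7³ = 343 reaches it, so n = 3.

3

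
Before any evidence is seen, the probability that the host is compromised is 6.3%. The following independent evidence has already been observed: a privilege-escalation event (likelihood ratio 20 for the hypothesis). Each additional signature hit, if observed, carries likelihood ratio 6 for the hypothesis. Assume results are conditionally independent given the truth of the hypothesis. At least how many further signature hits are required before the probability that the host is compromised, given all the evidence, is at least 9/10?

Prior odds = 0.063/0.937 = 63/937.
Bayes factor of the evidence already in hand = 20.
Odds after that evidence = (63/937) × 20 = 1260/937.
Target odds = 0.9/0.1 = 9.
Need 6ⁿ ≥ 9 ÷ (1260/937) = 937/140.
6¹ = 6 falls short of 937/140 but 6² = 36 reaches it, so n = 2.

2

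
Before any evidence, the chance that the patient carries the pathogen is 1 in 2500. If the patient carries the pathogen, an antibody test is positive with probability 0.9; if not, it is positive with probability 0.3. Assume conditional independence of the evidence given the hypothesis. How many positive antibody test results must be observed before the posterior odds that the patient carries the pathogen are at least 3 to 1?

Prior odds = 0.0004/0.9996 = 1/2499.
Likelihood ratio of a positive = 0.9/0.3 = 3.
Target odds = 3.
Need (1/2499) × 3ⁿ ≥ 3, i.e. 3ⁿ ≥ 7497.
3⁸ = 6561 falls short of 7497 but 3⁹ = 19683 reaches it, so n = 9.

9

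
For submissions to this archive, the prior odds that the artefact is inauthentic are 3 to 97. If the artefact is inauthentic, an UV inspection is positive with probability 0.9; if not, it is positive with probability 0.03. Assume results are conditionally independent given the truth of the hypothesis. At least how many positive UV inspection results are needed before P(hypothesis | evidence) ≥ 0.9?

2

Prior odds = 3/97.
Likelihood ratio of a positive = 0.9/0.03 = 30.
Target posterior odds = 0.9/0.1 = 9.
Require 30ⁿ ≥ 9 ÷ (3/97) = 291.
30¹ = 30 falls short of 291 but 30² = 900 reaches it, so n = 2.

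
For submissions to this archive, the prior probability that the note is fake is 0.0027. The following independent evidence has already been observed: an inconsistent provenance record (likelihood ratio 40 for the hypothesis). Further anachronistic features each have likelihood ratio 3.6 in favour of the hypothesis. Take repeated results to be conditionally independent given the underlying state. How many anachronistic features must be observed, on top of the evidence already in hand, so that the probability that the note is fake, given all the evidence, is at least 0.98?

5

Prior odds = 0.0027/0.9973 = 27/9973.
Bayes factor of the evidence already in hand = 40.
Odds after that evidence = (27/9973) × 40 = 1080/9973.
Target odds = 0.98/0.02 = 49.
Need 3.6ⁿ ≥ 49 ÷ (1080/9973) = 488677/1080.
3.6⁴ = 167.9616 falls short of 488677/1080 but 3.6⁵ = 604.66176 reaches it, so n = 5.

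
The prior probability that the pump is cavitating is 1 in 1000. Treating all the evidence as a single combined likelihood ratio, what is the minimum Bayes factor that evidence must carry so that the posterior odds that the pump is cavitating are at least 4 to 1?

Prior odds = 0.001/0.999 = 1/999.
Target odds = 4.
Required Bayes factor = 4 ÷ (1/999) = 3996.

3996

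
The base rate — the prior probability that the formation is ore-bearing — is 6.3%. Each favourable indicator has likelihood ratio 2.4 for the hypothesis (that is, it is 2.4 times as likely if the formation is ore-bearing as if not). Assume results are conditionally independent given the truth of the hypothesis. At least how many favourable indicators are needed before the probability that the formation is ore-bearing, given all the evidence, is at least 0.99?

Prior odds = 0.063/0.937 = 63/937.
Likelihood ratio per favourable indicator = 2.4.
Target posterior odds = 0.99/0.01 = 99.
Require 2.4ⁿ ≥ 99 ÷ (63/937) = 10307/7.
2.4⁸ = 429981696/390625 falls short of 10307/7 but 2.4⁹ ≈2641.81 reaches it, so n = 9.

9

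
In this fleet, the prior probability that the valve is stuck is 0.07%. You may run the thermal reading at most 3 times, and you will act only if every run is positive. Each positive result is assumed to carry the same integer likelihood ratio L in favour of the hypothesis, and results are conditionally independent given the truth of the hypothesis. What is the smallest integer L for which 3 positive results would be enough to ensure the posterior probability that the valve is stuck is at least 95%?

31

Prior odds = 0.0007/0.9993 = 7/9993.
Target odds = 0.95/0.05 = 19.
Need L³ ≥ 19 ÷ (7/9993) = 189867/7.
30³ = 27000 < 189867/7 ≤ 29791 = 31³, so L = 31.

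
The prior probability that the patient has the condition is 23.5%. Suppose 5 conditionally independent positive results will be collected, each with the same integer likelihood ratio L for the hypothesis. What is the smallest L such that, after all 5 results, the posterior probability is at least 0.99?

4

Prior odds = 0.235/0.765 = 47/153.
Target odds = 0.99/0.01 = 99.
Need L⁵ ≥ 99 ÷ (47/153) = 15147/47.
3⁵ = 243 < 15147/47 ≤ 1024 = 4⁵, so L = 4.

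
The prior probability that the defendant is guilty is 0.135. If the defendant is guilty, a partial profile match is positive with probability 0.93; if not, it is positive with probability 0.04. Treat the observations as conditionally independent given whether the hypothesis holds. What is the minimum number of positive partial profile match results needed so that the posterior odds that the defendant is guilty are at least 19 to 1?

Prior odds: 0.135 ÷ 0.865 = 27/173.
Likelihood ratio of a positive = 0.93/0.04 = 23.25.
Target odds = 19.
Need (27/173) × 23.25ⁿ ≥ 19, i.e. 23.25ⁿ ≥ 3287/27.
23.25¹ = 23.25 falls short of 3287/27 but 23.25² = 540.5625 reaches it, so n = 2.

2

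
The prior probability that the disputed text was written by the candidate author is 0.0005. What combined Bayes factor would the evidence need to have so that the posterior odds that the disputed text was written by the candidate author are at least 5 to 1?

Prior odds = 0.0005/0.9995 = 1/1999.
Target odds = 5.
Required Bayes factor = 5 ÷ (1/1999) = 9995.

9995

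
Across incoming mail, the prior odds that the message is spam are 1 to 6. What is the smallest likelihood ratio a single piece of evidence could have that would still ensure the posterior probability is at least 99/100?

594

Prior odds = 1/6.
Target odds = 0.99/0.01 = 99.
Required Bayes factor = 99 ÷ (1/6) = 594.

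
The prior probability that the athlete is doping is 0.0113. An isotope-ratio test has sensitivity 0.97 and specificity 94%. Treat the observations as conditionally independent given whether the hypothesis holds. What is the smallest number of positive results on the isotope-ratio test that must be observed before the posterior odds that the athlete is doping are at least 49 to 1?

4

Prior odds = 0.0113/0.9887 = 113/9887.
False-positive rate = 1 − 0.94 = 0.06; likelihood ratio of a positive = 0.97/0.06 = 97/6.
Target odds = 49.
Require (97/6)ⁿ ≥ 49 ÷ (113/9887) = 484463/113.
(97/6)³ = 912673/216 falls short of 484463/113 but (97/6)⁴ = 88529281/1296 reaches it, so n = 4.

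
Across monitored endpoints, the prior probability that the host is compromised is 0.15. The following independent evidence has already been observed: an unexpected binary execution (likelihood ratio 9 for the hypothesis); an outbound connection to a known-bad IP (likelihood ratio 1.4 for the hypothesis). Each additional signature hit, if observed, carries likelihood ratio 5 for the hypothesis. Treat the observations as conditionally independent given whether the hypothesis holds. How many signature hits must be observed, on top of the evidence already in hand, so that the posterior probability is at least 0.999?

Prior odds = 0.15/0.85 = 3/17.
Combined Bayes factor of the evidence already in hand = 9 × 1.4 = 12.6.
Odds after that evidence = (3/17) × 12.6 = 189/85.
Target odds = 0.999/0.001 = 999.
Need 5ⁿ ≥ 999 ÷ (189/85) = 3145/7.
5³ = 125 falls short of 3145/7 but 5⁴ = 625 reaches it, so n = 4.

4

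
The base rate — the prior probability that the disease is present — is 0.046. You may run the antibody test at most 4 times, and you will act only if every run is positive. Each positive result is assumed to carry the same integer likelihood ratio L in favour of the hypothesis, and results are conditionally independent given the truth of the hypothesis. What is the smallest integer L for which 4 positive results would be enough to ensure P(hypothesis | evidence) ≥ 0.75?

Prior odds = 0.046/0.954 = 23/477.
Target odds = 0.75/0.25 = 3.
Need L⁴ ≥ 3 ÷ (23/477) = 1431/23.
2⁴ = 16 < 1431/23 ≤ 81 = 3⁴, so L = 3.

3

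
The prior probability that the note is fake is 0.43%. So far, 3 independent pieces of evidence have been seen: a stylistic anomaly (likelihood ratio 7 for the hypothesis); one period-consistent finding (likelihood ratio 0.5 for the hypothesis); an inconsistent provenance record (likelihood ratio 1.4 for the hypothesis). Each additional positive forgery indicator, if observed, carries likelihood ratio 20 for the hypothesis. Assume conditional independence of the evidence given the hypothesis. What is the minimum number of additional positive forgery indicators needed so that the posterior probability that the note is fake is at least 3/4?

Prior odds = 0.0043/0.9957 = 43/9957.
Combined Bayes factor of the evidence already in hand = 7 × 0.5 × 1.4 = 4.9.
Odds after that evidence = (43/9957) × 4.9 = 2107/99570.
Target odds = 0.75/0.25 = 3.
Need 20ⁿ ≥ 3 ÷ (2107/99570) = 298710/2107.
20¹ = 20 falls short of 298710/2107 but 20² = 400 reaches it, so n = 2.

2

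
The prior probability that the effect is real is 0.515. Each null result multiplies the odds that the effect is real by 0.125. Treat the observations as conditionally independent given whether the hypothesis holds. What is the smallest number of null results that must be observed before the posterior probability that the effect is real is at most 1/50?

2

Prior odds: 0.515 ÷ 0.485 = 103/97.
Likelihood ratio per null result = 0.125.
Target posterior odds = 0.02/0.98 = 1/49.
Require 0.125ⁿ ≤ 1/49 ÷ (103/97) = 97/5047.
0.125¹ = 0.125 is still above 97/5047 but 0.125² = 0.015625 is at or below it, so n = 2.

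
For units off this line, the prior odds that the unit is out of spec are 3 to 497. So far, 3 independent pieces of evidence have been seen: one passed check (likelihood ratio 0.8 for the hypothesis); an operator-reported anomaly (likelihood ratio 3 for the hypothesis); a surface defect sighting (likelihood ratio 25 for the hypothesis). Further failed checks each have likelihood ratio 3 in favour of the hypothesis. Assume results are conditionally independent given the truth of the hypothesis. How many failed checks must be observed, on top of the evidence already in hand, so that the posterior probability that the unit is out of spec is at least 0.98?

5

Prior odds = 3/497.
Combined Bayes factor of the evidence already in hand = 0.8 × 3 × 25 = 60.
Odds after that evidence = (3/497) × 60 = 180/497.
Target odds = 0.98/0.02 = 49.
Need 3ⁿ ≥ 49 ÷ (180/497) = 24353/180.
3⁴ = 81 falls short of 24353/180 but 3⁵ = 243 reaches it, so n = 5.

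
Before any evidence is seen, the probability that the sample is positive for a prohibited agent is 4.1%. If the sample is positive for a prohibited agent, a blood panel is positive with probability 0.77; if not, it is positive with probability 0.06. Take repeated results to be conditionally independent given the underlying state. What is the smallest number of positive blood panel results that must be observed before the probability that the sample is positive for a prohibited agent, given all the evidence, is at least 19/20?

3

Prior odds = 0.041/0.959 = 41/959.
Likelihood ratio of a positive = 0.77/0.06 = 77/6.
Target posterior odds = 0.95/0.05 = 19.
Need (41/959) × (77/6)ⁿ ≥ 19, i.e. (77/6)ⁿ ≥ 18221/41.
(77/6)² = 5929/36 falls short of 18221/41 but (77/6)³ = 456533/216 reaches it, so n = 3.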